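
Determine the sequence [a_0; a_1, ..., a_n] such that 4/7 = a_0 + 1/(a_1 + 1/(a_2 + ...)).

Run the Euclidean algorithm on 4 and 7; the successive quotients are the partial quotients a_0, a_1, ... (each step inverts the fractional part left over by the previous one):
  4 = 0*7 + 4, so a_0 = 0.
  7 = 1*4 + 3, so a_1 = 1.
  4 = 1*3 + 1, so a_2 = 1.
  3 = 3*1 + 0, so a_3 = 3.
The remainder reaches 0 after 4 divisions, so the expansion has 4 partial quotients, read off in order.

[0; 1, 1, 3]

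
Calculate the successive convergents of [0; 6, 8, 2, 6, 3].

Using the convergent recurrence p_i = a_i*p_{i-1} + p_{i-2}, q_i = a_i*q_{i-1} + q_{i-2} with p_{-2}=0, p_{-1}=1, q_{-2}=1, q_{-1}=0:
  i=0: a_0=0, p_0 = 0*1 + 0 = 0, q_0 = 0*0 + 1 = 1.
  i=1: a_1=6, p_1 = 6*0 + 1 = 1, q_1 = 6*1 + 0 = 6.
  i=2: a_2=8, p_2 = 8*1 + 0 = 8, q_2 = 8*6 + 1 = 49.
  i=3: a_3=2, p_3 = 2*8 + 1 = 17, q_3 = 2*49 + 6 = 104.
  i=4: a_4=6, p_4 = 6*17 + 8 = 110, q_4 = 6*104 + 49 = 673.
  i=5: a_5=3, p_5 = 3*110 + 17 = 347, q_5 = 3*673 + 104 = 2123.

0/1, 1/6, 8/49, 17/104, 110/673, 347/2123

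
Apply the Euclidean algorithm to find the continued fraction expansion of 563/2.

[281; 2]

Run the Euclidean algorithm on 563 and 2; the successive quotients are the partial quotients a_0, a_1, ... (each step inverts the fractional part left over by the previous one):
  563 = 281*2 + 1, so a_0 = 281.
  2 = 2*1 + 0, so a_1 = 2.
The remainder reaches 0 after 2 divisions, so the expansion has 2 partial quotients, read off in order.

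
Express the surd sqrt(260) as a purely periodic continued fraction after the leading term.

Write x_i = (sqrt(260) + m_i)/d_i with (m_0, d_0) = (0, 1). a_0 = floor(sqrt(260)) = 16, since 16^2 = 256 <= 260 < 289 = 17^2.
Iterate m_{i+1} = d_i*a_i - m_i, d_{i+1} = (260 - m_{i+1}^2)/d_i, a_{i+1} = floor((a_0 + m_{i+1})/d_{i+1}):
  m_1 = 1*16 - 0 = 16, d_1 = (260 - 16^2)/1 = 4/1 = 4, a_1 = floor((16 + 16)/4) = 8.
  m_2 = 4*8 - 16 = 16, d_2 = (260 - 16^2)/4 = 4/4 = 1, a_2 = floor((16 + 16)/1) = 32.
  m_3 = 1*32 - 16 = 16, d_3 = (260 - 16^2)/1 = 4/1 = 4: (m_3, d_3) = (m_1, d_1) = (16, 4), so from here the quotients repeat a_1, a_2; the period length is 2.
Hence the expansion of sqrt(260) is a_0 = 16 followed by the repeating block 8, 32 (period 2).

[16; (8, 32)]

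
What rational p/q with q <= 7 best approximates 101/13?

31/4

Expand x = 101/13 as a continued fraction with the Euclidean algorithm:
  101 = 7*13 + 10, so a_0 = 7.
  13 = 1*10 + 3, so a_1 = 1.
  10 = 3*3 + 1, so a_2 = 3.
  3 = 3*1 + 0, so a_3 = 3.
so x = [7; 1, 3, 3].
Convergents (p_i = a_i*p_{i-1} + p_{i-2}, q_i = a_i*q_{i-1} + q_{i-2} with p_{-2}=0, p_{-1}=1, q_{-2}=1, q_{-1}=0), until the denominator exceeds 7:
  i=0: a_0=7, p_0 = 7*1 + 0 = 7, q_0 = 7*0 + 1 = 1.
  i=1: a_1=1, p_1 = 1*7 + 1 = 8, q_1 = 1*1 + 0 = 1.
  i=2: a_2=3, p_2 = 3*8 + 7 = 31, q_2 = 3*1 + 1 = 4.
  i=3: a_3=3, p_3 = 3*31 + 8 = 101, q_3 = 3*4 + 1 = 13.
q_3 = 13 > 7, so the last convergent with denominator <= 7 is p_2/q_2 = 31/4.
The closest fraction with denominator <= 7 is either p_2/q_2 or the intermediate fraction (k*p_2 + p_1)/(k*q_2 + q_1) with the largest k >= 1 whose denominator stays <= 7; these approach x as k grows, and every other convergent or intermediate fraction in range is farther away.
Largest k: floor((7 - q_1)/q_2) = floor((7 - 1)/4) = 1.
That gives (1*31 + 8)/(1*4 + 1) = 39/5.
Compare the errors: |x - 31/4| = |101*4 - 31*13|/(13*4) = 1/52, and |x - 39/5| = |101*5 - 39*13|/(13*5) = 2/65.
Cross-multiplying, 1*65 = 65 < 104 = 2*52, so 1/52 is smaller: the convergent 31/4 is closer to x than 39/5.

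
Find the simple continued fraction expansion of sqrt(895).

[29; (1, 10, 1, 58)]

Write x_i = (sqrt(895) + m_i)/d_i with (m_0, d_0) = (0, 1). a_0 = floor(sqrt(895)) = 29, since 29^2 = 841 <= 895 < 900 = 30^2.
Iterate m_{i+1} = d_i*a_i - m_i, d_{i+1} = (895 - m_{i+1}^2)/d_i, a_{i+1} = floor((a_0 + m_{i+1})/d_{i+1}):
  m_1 = 1*29 - 0 = 29, d_1 = (895 - 29^2)/1 = 54/1 = 54, a_1 = floor((29 + 29)/54) = 1.
  m_2 = 54*1 - 29 = 25, d_2 = (895 - 25^2)/54 = 270/54 = 5, a_2 = floor((29 + 25)/5) = 10.
  m_3 = 5*10 - 25 = 25, d_3 = (895 - 25^2)/5 = 270/5 = 54, a_3 = floor((29 + 25)/54) = 1.
  m_4 = 54*1 - 25 = 29, d_4 = (895 - 29^2)/54 = 54/54 = 1, a_4 = floor((29 + 29)/1) = 58.
  m_5 = 1*58 - 29 = 29, d_5 = (895 - 29^2)/1 = 54/1 = 54: (m_5, d_5) = (m_1, d_1) = (29, 54), so from here the quotients repeat a_1, ..., a_4; the period length is 4.
Hence the expansion of sqrt(895) is a_0 = 29 followed by the repeating block 1, 10, 1, 58 (period 4).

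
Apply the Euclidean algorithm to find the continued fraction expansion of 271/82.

Run the Euclidean algorithm on 271 and 82; the successive quotients are the partial quotients a_0, a_1, ... (each step inverts the fractional part left over by the previous one):
  271 = 3*82 + 25, so a_0 = 3.
  82 = 3*25 + 7, so a_1 = 3.
  25 = 3*7 + 4, so a_2 = 3.
  7 = 1*4 + 3, so a_3 = 1.
  4 = 1*3 + 1, so a_4 = 1.
  3 = 3*1 + 0, so a_5 = 3.
The remainder reaches 0 after 6 divisions, so the expansion has 6 partial quotients, read off in order.

[3; 3, 3, 1, 1, 3]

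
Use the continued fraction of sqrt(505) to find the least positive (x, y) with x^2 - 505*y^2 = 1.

(x, y) = (809, 36)

First expand sqrt(505) as a continued fraction. With x_i = (sqrt(505) + m_i)/d_i and (m_0, d_0) = (0, 1): a_0 = floor(sqrt(505)) = 22, since 22^2 = 484 <= 505 < 529 = 23^2.
Iterate m_{i+1} = d_i*a_i - m_i, d_{i+1} = (505 - m_{i+1}^2)/d_i, a_{i+1} = floor((a_0 + m_{i+1})/d_{i+1}):
  m_1 = 1*22 - 0 = 22, d_1 = (505 - 22^2)/1 = 21/1 = 21, a_1 = floor((22 + 22)/21) = 2.
  m_2 = 21*2 - 22 = 20, d_2 = (505 - 20^2)/21 = 105/21 = 5, a_2 = floor((22 + 20)/5) = 8.
  m_3 = 5*8 - 20 = 20, d_3 = (505 - 20^2)/5 = 105/5 = 21, a_3 = floor((22 + 20)/21) = 2.
  m_4 = 21*2 - 20 = 22, d_4 = (505 - 22^2)/21 = 21/21 = 1, a_4 = floor((22 + 22)/1) = 44.
  m_5 = 1*44 - 22 = 22, d_5 = (505 - 22^2)/1 = 21/1 = 21: (m_5, d_5) = (m_1, d_1) = (22, 21), so from here the quotients repeat a_1, ..., a_4; the period length is 4.
So sqrt(505) = [22; (2, 8, 2, 44)] with period length k = 4.
k is even, so the fundamental solution of x^2 - 505y^2 = 1 is (p_{k-1}, q_{k-1}) = (p_3, q_3); compute convergents through index 3.
Convergents (p_i = a_i*p_{i-1} + p_{i-2}, q_i = a_i*q_{i-1} + q_{i-2} with p_{-2}=0, p_{-1}=1, q_{-2}=1, q_{-1}=0):
  i=0: a_0=22, p_0 = 22*1 + 0 = 22, q_0 = 22*0 + 1 = 1.
  i=1: a_1=2, p_1 = 2*22 + 1 = 45, q_1 = 2*1 + 0 = 2.
  i=2: a_2=8, p_2 = 8*45 + 22 = 382, q_2 = 8*2 + 1 = 17.
  i=3: a_3=2, p_3 = 2*382 + 45 = 809, q_3 = 2*17 + 2 = 36.
Check: 809^2 - 505*36^2 = 654481 - 654480 = 1, so (x, y) = (809, 36) solves the equation, and by the theorem it is the least positive solution.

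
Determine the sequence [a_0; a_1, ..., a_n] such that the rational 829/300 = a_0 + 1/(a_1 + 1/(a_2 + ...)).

[2; 1, 3, 4, 2, 3, 2]

Run the Euclidean algorithm on 829 and 300; the successive quotients are the partial quotients a_0, a_1, ... (each step inverts the fractional part left over by the previous one):
  829 = 2*300 + 229, so a_0 = 2.
  300 = 1*229 + 71, so a_1 = 1.
  229 = 3*71 + 16, so a_2 = 3.
  71 = 4*16 + 7, so a_3 = 4.
  16 = 2*7 + 2, so a_4 = 2.
  7 = 3*2 + 1, so a_5 = 3.
  2 = 2*1 + 0, so a_6 = 2.
The remainder reaches 0 after 7 divisions, so the expansion has 7 partial quotients, read off in order.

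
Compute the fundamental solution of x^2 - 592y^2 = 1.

(x, y) = (73, 3)

First expand sqrt(592) as a continued fraction. With x_i = (sqrt(592) + m_i)/d_i and (m_0, d_0) = (0, 1): a_0 = floor(sqrt(592)) = 24, since 24^2 = 576 <= 592 < 625 = 25^2.
Iterate m_{i+1} = d_i*a_i - m_i, d_{i+1} = (592 - m_{i+1}^2)/d_i, a_{i+1} = floor((a_0 + m_{i+1})/d_{i+1}):
  m_1 = 1*24 - 0 = 24, d_1 = (592 - 24^2)/1 = 16/1 = 16, a_1 = floor((24 + 24)/16) = 3.
  m_2 = 16*3 - 24 = 24, d_2 = (592 - 24^2)/16 = 16/16 = 1, a_2 = floor((24 + 24)/1) = 48.
  m_3 = 1*48 - 24 = 24, d_3 = (592 - 24^2)/1 = 16/1 = 16: (m_3, d_3) = (m_1, d_1) = (24, 16), so from here the quotients repeat a_1, a_2; the period length is 2.
So sqrt(592) = [24; (3, 48)] with period length k = 2.
k is even, so the fundamental solution of x^2 - 592y^2 = 1 is (p_{k-1}, q_{k-1}) = (p_1, q_1); compute convergents through index 1.
Convergents (p_i = a_i*p_{i-1} + p_{i-2}, q_i = a_i*q_{i-1} + q_{i-2} with p_{-2}=0, p_{-1}=1, q_{-2}=1, q_{-1}=0):
  i=0: a_0=24, p_0 = 24*1 + 0 = 24, q_0 = 24*0 + 1 = 1.
  i=1: a_1=3, p_1 = 3*24 + 1 = 73, q_1 = 3*1 + 0 = 3.
Check: 73^2 - 592*3^2 = 5329 - 5328 = 1, so (x, y) = (73, 3) solves the equation, and by the theorem it is the least positive solution.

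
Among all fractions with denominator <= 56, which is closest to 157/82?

90/47

Expand x = 157/82 as a continued fraction with the Euclidean algorithm:
  157 = 1*82 + 75, so a_0 = 1.
  82 = 1*75 + 7, so a_1 = 1.
  75 = 10*7 + 5, so a_2 = 10.
  7 = 1*5 + 2, so a_3 = 1.
  5 = 2*2 + 1, so a_4 = 2.
  2 = 2*1 + 0, so a_5 = 2.
so x = [1; 1, 10, 1, 2, 2].
Convergents (p_i = a_i*p_{i-1} + p_{i-2}, q_i = a_i*q_{i-1} + q_{i-2} with p_{-2}=0, p_{-1}=1, q_{-2}=1, q_{-1}=0), until the denominator exceeds 56:
  i=0: a_0=1, p_0 = 1*1 + 0 = 1, q_0 = 1*0 + 1 = 1.
  i=1: a_1=1, p_1 = 1*1 + 1 = 2, q_1 = 1*1 + 0 = 1.
  i=2: a_2=10, p_2 = 10*2 + 1 = 21, q_2 = 10*1 + 1 = 11.
  i=3: a_3=1, p_3 = 1*21 + 2 = 23, q_3 = 1*11 + 1 = 12.
  i=4: a_4=2, p_4 = 2*23 + 21 = 67, q_4 = 2*12 + 11 = 35.
  i=5: a_5=2, p_5 = 2*67 + 23 = 157, q_5 = 2*35 + 12 = 82.
q_5 = 82 > 56, so the last convergent with denominator <= 56 is p_4/q_4 = 67/35.
The closest fraction with denominator <= 56 is either p_4/q_4 or the intermediate fraction (k*p_4 + p_3)/(k*q_4 + q_3) with the largest k >= 1 whose denominator stays <= 56; these approach x as k grows, and every other convergent or intermediate fraction in range is farther away.
Largest k: floor((56 - q_3)/q_4) = floor((56 - 12)/35) = 1.
That gives (1*67 + 23)/(1*35 + 12) = 90/47.
Compare the errors: |x - 67/35| = |157*35 - 67*82|/(82*35) = 1/2870, and |x - 90/47| = |157*47 - 90*82|/(82*47) = 1/3854.
Cross-multiplying, 1*2870 = 2870 < 3854 = 1*3854, so 1/3854 is smaller: the intermediate fraction 90/47 is closer to x than 67/35.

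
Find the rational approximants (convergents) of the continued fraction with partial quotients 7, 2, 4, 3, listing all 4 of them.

Using the convergent recurrence p_i = a_i*p_{i-1} + p_{i-2}, q_i = a_i*q_{i-1} + q_{i-2} with p_{-2}=0, p_{-1}=1, q_{-2}=1, q_{-1}=0:
  i=0: a_0=7, p_0 = 7*1 + 0 = 7, q_0 = 7*0 + 1 = 1.
  i=1: a_1=2, p_1 = 2*7 + 1 = 15, q_1 = 2*1 + 0 = 2.
  i=2: a_2=4, p_2 = 4*15 + 7 = 67, q_2 = 4*2 + 1 = 9.
  i=3: a_3=3, p_3 = 3*67 + 15 = 216, q_3 = 3*9 + 2 = 29.

7/1, 15/2, 67/9, 216/29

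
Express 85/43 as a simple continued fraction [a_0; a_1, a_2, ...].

[1; 1, 42]

Run the Euclidean algorithm on 85 and 43; the successive quotients are the partial quotients a_0, a_1, ... (each step inverts the fractional part left over by the previous one):
  85 = 1*43 + 42, so a_0 = 1.
  43 = 1*42 + 1, so a_1 = 1.
  42 = 42*1 + 0, so a_2 = 42.
The remainder reaches 0 after 3 divisions, so the expansion has 3 partial quotients, read off in order.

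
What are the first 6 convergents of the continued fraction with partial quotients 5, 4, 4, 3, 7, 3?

Using the convergent recurrence p_i = a_i*p_{i-1} + p_{i-2}, q_i = a_i*q_{i-1} + q_{i-2} with p_{-2}=0, p_{-1}=1, q_{-2}=1, q_{-1}=0:
  i=0: a_0=5, p_0 = 5*1 + 0 = 5, q_0 = 5*0 + 1 = 1.
  i=1: a_1=4, p_1 = 4*5 + 1 = 21, q_1 = 4*1 + 0 = 4.
  i=2: a_2=4, p_2 = 4*21 + 5 = 89, q_2 = 4*4 + 1 = 17.
  i=3: a_3=3, p_3 = 3*89 + 21 = 288, q_3 = 3*17 + 4 = 55.
  i=4: a_4=7, p_4 = 7*288 + 89 = 2105, q_4 = 7*55 + 17 = 402.
  i=5: a_5=3, p_5 = 3*2105 + 288 = 6603, q_5 = 3*402 + 55 = 1261.

5/1, 21/4, 89/17, 288/55, 2105/402, 6603/1261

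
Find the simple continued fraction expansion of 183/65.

[2; 1, 4, 2, 2, 2]

Run the Euclidean algorithm on 183 and 65; the successive quotients are the partial quotients a_0, a_1, ... (each step inverts the fractional part left over by the previous one):
  183 = 2*65 + 53, so a_0 = 2.
  65 = 1*53 + 12, so a_1 = 1.
  53 = 4*12 + 5, so a_2 = 4.
  12 = 2*5 + 2, so a_3 = 2.
  5 = 2*2 + 1, so a_4 = 2.
  2 = 2*1 + 0, so a_5 = 2.
The remainder reaches 0 after 6 divisions, so the expansion has 6 partial quotients, read off in order.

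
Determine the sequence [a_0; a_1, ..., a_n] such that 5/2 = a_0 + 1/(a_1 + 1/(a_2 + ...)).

[2; 2]

Run the Euclidean algorithm on 5 and 2; the successive quotients are the partial quotients a_0, a_1, ... (each step inverts the fractional part left over by the previous one):
  5 = 2*2 + 1, so a_0 = 2.
  2 = 2*1 + 0, so a_1 = 2.
The remainder reaches 0 after 2 divisions, so the expansion has 2 partial quotients, read off in order.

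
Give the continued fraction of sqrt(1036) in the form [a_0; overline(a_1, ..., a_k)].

Write x_i = (sqrt(1036) + m_i)/d_i with (m_0, d_0) = (0, 1). a_0 = floor(sqrt(1036)) = 32, since 32^2 = 1024 <= 1036 < 1089 = 33^2.
Iterate m_{i+1} = d_i*a_i - m_i, d_{i+1} = (1036 - m_{i+1}^2)/d_i, a_{i+1} = floor((a_0 + m_{i+1})/d_{i+1}):
  m_1 = 1*32 - 0 = 32, d_1 = (1036 - 32^2)/1 = 12/1 = 12, a_1 = floor((32 + 32)/12) = 5.
  m_2 = 12*5 - 32 = 28, d_2 = (1036 - 28^2)/12 = 252/12 = 21, a_2 = floor((32 + 28)/21) = 2.
  m_3 = 21*2 - 28 = 14, d_3 = (1036 - 14^2)/21 = 840/21 = 40, a_3 = floor((32 + 14)/40) = 1.
  m_4 = 40*1 - 14 = 26, d_4 = (1036 - 26^2)/40 = 360/40 = 9, a_4 = floor((32 + 26)/9) = 6.
  m_5 = 9*6 - 26 = 28, d_5 = (1036 - 28^2)/9 = 252/9 = 28, a_5 = floor((32 + 28)/28) = 2.
  m_6 = 28*2 - 28 = 28, d_6 = (1036 - 28^2)/28 = 252/28 = 9, a_6 = floor((32 + 28)/9) = 6.
  m_7 = 9*6 - 28 = 26, d_7 = (1036 - 26^2)/9 = 360/9 = 40, a_7 = floor((32 + 26)/40) = 1.
  m_8 = 40*1 - 26 = 14, d_8 = (1036 - 14^2)/40 = 840/40 = 21, a_8 = floor((32 + 14)/21) = 2.
  m_9 = 21*2 - 14 = 28, d_9 = (1036 - 28^2)/21 = 252/21 = 12, a_9 = floor((32 + 28)/12) = 5.
  m_10 = 12*5 - 28 = 32, d_10 = (1036 - 32^2)/12 = 12/12 = 1, a_10 = floor((32 + 32)/1) = 64.
  m_11 = 1*64 - 32 = 32, d_11 = (1036 - 32^2)/1 = 12/1 = 12: (m_11, d_11) = (m_1, d_1) = (32, 12), so from here the quotients repeat a_1, ..., a_10; the period length is 10.
Hence the expansion of sqrt(1036) is a_0 = 32 followed by the repeating block 5, 2, 1, 6, 2, 6, 1, 2, 5, 64 (period 10).

[32; overline(5, 2, 1, 6, 2, 6, 1, 2, 5, 64)]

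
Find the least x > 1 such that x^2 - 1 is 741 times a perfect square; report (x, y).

First expand sqrt(741) as a continued fraction. With x_i = (sqrt(741) + m_i)/d_i and (m_0, d_0) = (0, 1): a_0 = floor(sqrt(741)) = 27, since 27^2 = 729 <= 741 < 784 = 28^2.
Iterate m_{i+1} = d_i*a_i - m_i, d_{i+1} = (741 - m_{i+1}^2)/d_i, a_{i+1} = floor((a_0 + m_{i+1})/d_{i+1}):
  m_1 = 1*27 - 0 = 27, d_1 = (741 - 27^2)/1 = 12/1 = 12, a_1 = floor((27 + 27)/12) = 4.
  m_2 = 12*4 - 27 = 21, d_2 = (741 - 21^2)/12 = 300/12 = 25, a_2 = floor((27 + 21)/25) = 1.
  m_3 = 25*1 - 21 = 4, d_3 = (741 - 4^2)/25 = 725/25 = 29, a_3 = floor((27 + 4)/29) = 1.
  m_4 = 29*1 - 4 = 25, d_4 = (741 - 25^2)/29 = 116/29 = 4, a_4 = floor((27 + 25)/4) = 13.
  m_5 = 4*13 - 25 = 27, d_5 = (741 - 27^2)/4 = 12/4 = 3, a_5 = floor((27 + 27)/3) = 18.
  m_6 = 3*18 - 27 = 27, d_6 = (741 - 27^2)/3 = 12/3 = 4, a_6 = floor((27 + 27)/4) = 13.
  m_7 = 4*13 - 27 = 25, d_7 = (741 - 25^2)/4 = 116/4 = 29, a_7 = floor((27 + 25)/29) = 1.
  m_8 = 29*1 - 25 = 4, d_8 = (741 - 4^2)/29 = 725/29 = 25, a_8 = floor((27 + 4)/25) = 1.
  m_9 = 25*1 - 4 = 21, d_9 = (741 - 21^2)/25 = 300/25 = 12, a_9 = floor((27 + 21)/12) = 4.
  m_10 = 12*4 - 21 = 27, d_10 = (741 - 27^2)/12 = 12/12 = 1, a_10 = floor((27 + 27)/1) = 54.
  m_11 = 1*54 - 27 = 27, d_11 = (741 - 27^2)/1 = 12/1 = 12: (m_11, d_11) = (m_1, d_1) = (27, 12), so from here the quotients repeat a_1, ..., a_10; the period length is 10.
So sqrt(741) = [27; (4, 1, 1, 13, 18, 13, 1, 1, 4, 54)] with period length k = 10.
k is even, so the fundamental solution of x^2 - 741y^2 = 1 is (p_{k-1}, q_{k-1}) = (p_9, q_9); compute convergents through index 9.
Convergents (p_i = a_i*p_{i-1} + p_{i-2}, q_i = a_i*q_{i-1} + q_{i-2} with p_{-2}=0, p_{-1}=1, q_{-2}=1, q_{-1}=0):
  i=0: a_0=27, p_0 = 27*1 + 0 = 27, q_0 = 27*0 + 1 = 1.
  i=1: a_1=4, p_1 = 4*27 + 1 = 109, q_1 = 4*1 + 0 = 4.
  i=2: a_2=1, p_2 = 1*109 + 27 = 136, q_2 = 1*4 + 1 = 5.
  i=3: a_3=1, p_3 = 1*136 + 109 = 245, q_3 = 1*5 + 4 = 9.
  i=4: a_4=13, p_4 = 13*245 + 136 = 3321, q_4 = 13*9 + 5 = 122.
  i=5: a_5=18, p_5 = 18*3321 + 245 = 60023, q_5 = 18*122 + 9 = 2205.
  i=6: a_6=13, p_6 = 13*60023 + 3321 = 783620, q_6 = 13*2205 + 122 = 28787.
  i=7: a_7=1, p_7 = 1*783620 + 60023 = 843643, q_7 = 1*28787 + 2205 = 30992.
  i=8: a_8=1, p_8 = 1*843643 + 783620 = 1627263, q_8 = 1*30992 + 28787 = 59779.
  i=9: a_9=4, p_9 = 4*1627263 + 843643 = 7352695, q_9 = 4*59779 + 30992 = 270108.
Check: 7352695^2 - 741*270108^2 = 54062123763025 - 54062123763024 = 1, so (x, y) = (7352695, 270108) solves the equation, and by the theorem it is the least positive solution.

(x, y) = (7352695, 270108)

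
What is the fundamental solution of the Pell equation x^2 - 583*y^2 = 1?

(x, y) = (8429543, 349116)

First expand sqrt(583) as a continued fraction. With x_i = (sqrt(583) + m_i)/d_i and (m_0, d_0) = (0, 1): a_0 = floor(sqrt(583)) = 24, since 24^2 = 576 <= 583 < 625 = 25^2.
Iterate m_{i+1} = d_i*a_i - m_i, d_{i+1} = (583 - m_{i+1}^2)/d_i, a_{i+1} = floor((a_0 + m_{i+1})/d_{i+1}):
  m_1 = 1*24 - 0 = 24, d_1 = (583 - 24^2)/1 = 7/1 = 7, a_1 = floor((24 + 24)/7) = 6.
  m_2 = 7*6 - 24 = 18, d_2 = (583 - 18^2)/7 = 259/7 = 37, a_2 = floor((24 + 18)/37) = 1.
  m_3 = 37*1 - 18 = 19, d_3 = (583 - 19^2)/37 = 222/37 = 6, a_3 = floor((24 + 19)/6) = 7.
  m_4 = 6*7 - 19 = 23, d_4 = (583 - 23^2)/6 = 54/6 = 9, a_4 = floor((24 + 23)/9) = 5.
  m_5 = 9*5 - 23 = 22, d_5 = (583 - 22^2)/9 = 99/9 = 11, a_5 = floor((24 + 22)/11) = 4.
  m_6 = 11*4 - 22 = 22, d_6 = (583 - 22^2)/11 = 99/11 = 9, a_6 = floor((24 + 22)/9) = 5.
  m_7 = 9*5 - 22 = 23, d_7 = (583 - 23^2)/9 = 54/9 = 6, a_7 = floor((24 + 23)/6) = 7.
  m_8 = 6*7 - 23 = 19, d_8 = (583 - 19^2)/6 = 222/6 = 37, a_8 = floor((24 + 19)/37) = 1.
  m_9 = 37*1 - 19 = 18, d_9 = (583 - 18^2)/37 = 259/37 = 7, a_9 = floor((24 + 18)/7) = 6.
  m_10 = 7*6 - 18 = 24, d_10 = (583 - 24^2)/7 = 7/7 = 1, a_10 = floor((24 + 24)/1) = 48.
  m_11 = 1*48 - 24 = 24, d_11 = (583 - 24^2)/1 = 7/1 = 7: (m_11, d_11) = (m_1, d_1) = (24, 7), so from here the quotients repeat a_1, ..., a_10; the period length is 10.
So sqrt(583) = [24; (6, 1, 7, 5, 4, 5, 7, 1, 6, 48)] with period length k = 10.
k is even, so the fundamental solution of x^2 - 583y^2 = 1 is (p_{k-1}, q_{k-1}) = (p_9, q_9); compute convergents through index 9.
Convergents (p_i = a_i*p_{i-1} + p_{i-2}, q_i = a_i*q_{i-1} + q_{i-2} with p_{-2}=0, p_{-1}=1, q_{-2}=1, q_{-1}=0):
  i=0: a_0=24, p_0 = 24*1 + 0 = 24, q_0 = 24*0 + 1 = 1.
  i=1: a_1=6, p_1 = 6*24 + 1 = 145, q_1 = 6*1 + 0 = 6.
  i=2: a_2=1, p_2 = 1*145 + 24 = 169, q_2 = 1*6 + 1 = 7.
  i=3: a_3=7, p_3 = 7*169 + 145 = 1328, q_3 = 7*7 + 6 = 55.
  i=4: a_4=5, p_4 = 5*1328 + 169 = 6809, q_4 = 5*55 + 7 = 282.
  i=5: a_5=4, p_5 = 4*6809 + 1328 = 28564, q_5 = 4*282 + 55 = 1183.
  i=6: a_6=5, p_6 = 5*28564 + 6809 = 149629, q_6 = 5*1183 + 282 = 6197.
  i=7: a_7=7, p_7 = 7*149629 + 28564 = 1075967, q_7 = 7*6197 + 1183 = 44562.
  i=8: a_8=1, p_8 = 1*1075967 + 149629 = 1225596, q_8 = 1*44562 + 6197 = 50759.
  i=9: a_9=6, p_9 = 6*1225596 + 1075967 = 8429543, q_9 = 6*50759 + 44562 = 349116.
Check: 8429543^2 - 583*349116^2 = 71057195188849 - 71057195188848 = 1, so (x, y) = (8429543, 349116) solves the equation, and by the theorem it is the least positive solution.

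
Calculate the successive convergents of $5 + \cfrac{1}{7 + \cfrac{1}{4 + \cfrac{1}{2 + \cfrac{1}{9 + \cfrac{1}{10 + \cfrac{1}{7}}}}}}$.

Using the convergent recurrence p_i = a_i*p_{i-1} + p_{i-2}, q_i = a_i*q_{i-1} + q_{i-2} with p_{-2}=0, p_{-1}=1, q_{-2}=1, q_{-1}=0:
  i=0: a_0=5, p_0 = 5*1 + 0 = 5, q_0 = 5*0 + 1 = 1.
  i=1: a_1=7, p_1 = 7*5 + 1 = 36, q_1 = 7*1 + 0 = 7.
  i=2: a_2=4, p_2 = 4*36 + 5 = 149, q_2 = 4*7 + 1 = 29.
  i=3: a_3=2, p_3 = 2*149 + 36 = 334, q_3 = 2*29 + 7 = 65.
  i=4: a_4=9, p_4 = 9*334 + 149 = 3155, q_4 = 9*65 + 29 = 614.
  i=5: a_5=10, p_5 = 10*3155 + 334 = 31884, q_5 = 10*614 + 65 = 6205.
  i=6: a_6=7, p_6 = 7*31884 + 3155 = 226343, q_6 = 7*6205 + 614 = 44049.

5/1, 36/7, 149/29, 334/65, 3155/614, 31884/6205, 226343/44049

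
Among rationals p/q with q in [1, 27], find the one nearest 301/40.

Expand x = 301/40 as a continued fraction with the Euclidean algorithm:
  301 = 7*40 + 21, so a_0 = 7.
  40 = 1*21 + 19, so a_1 = 1.
  21 = 1*19 + 2, so a_2 = 1.
  19 = 9*2 + 1, so a_3 = 9.
  2 = 2*1 + 0, so a_4 = 2.
so x = [7; 1, 1, 9, 2].
Convergents (p_i = a_i*p_{i-1} + p_{i-2}, q_i = a_i*q_{i-1} + q_{i-2} with p_{-2}=0, p_{-1}=1, q_{-2}=1, q_{-1}=0), until the denominator exceeds 27:
  i=0: a_0=7, p_0 = 7*1 + 0 = 7, q_0 = 7*0 + 1 = 1.
  i=1: a_1=1, p_1 = 1*7 + 1 = 8, q_1 = 1*1 + 0 = 1.
  i=2: a_2=1, p_2 = 1*8 + 7 = 15, q_2 = 1*1 + 1 = 2.
  i=3: a_3=9, p_3 = 9*15 + 8 = 143, q_3 = 9*2 + 1 = 19.
  i=4: a_4=2, p_4 = 2*143 + 15 = 301, q_4 = 2*19 + 2 = 40.
q_4 = 40 > 27, so the last convergent with denominator <= 27 is p_3/q_3 = 143/19.
The closest fraction with denominator <= 27 is either p_3/q_3 or the intermediate fraction (k*p_3 + p_2)/(k*q_3 + q_2) with the largest k >= 1 whose denominator stays <= 27; these approach x as k grows, and every other convergent or intermediate fraction in range is farther away.
Largest k: floor((27 - q_2)/q_3) = floor((27 - 2)/19) = 1.
That gives (1*143 + 15)/(1*19 + 2) = 158/21.
Compare the errors: |x - 143/19| = |301*19 - 143*40|/(40*19) = 1/760, and |x - 158/21| = |301*21 - 158*40|/(40*21) = 1/840.
Cross-multiplying, 1*760 = 760 < 840 = 1*840, so 1/840 is smaller: the intermediate fraction 158/21 is closer to x than 143/19.

158/21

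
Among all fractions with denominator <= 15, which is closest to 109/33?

Expand x = 109/33 as a continued fraction with the Euclidean algorithm:
  109 = 3*33 + 10, so a_0 = 3.
  33 = 3*10 + 3, so a_1 = 3.
  10 = 3*3 + 1, so a_2 = 3.
  3 = 3*1 + 0, so a_3 = 3.
so x = [3; 3, 3, 3].
Convergents (p_i = a_i*p_{i-1} + p_{i-2}, q_i = a_i*q_{i-1} + q_{i-2} with p_{-2}=0, p_{-1}=1, q_{-2}=1, q_{-1}=0), until the denominator exceeds 15:
  i=0: a_0=3, p_0 = 3*1 + 0 = 3, q_0 = 3*0 + 1 = 1.
  i=1: a_1=3, p_1 = 3*3 + 1 = 10, q_1 = 3*1 + 0 = 3.
  i=2: a_2=3, p_2 = 3*10 + 3 = 33, q_2 = 3*3 + 1 = 10.
  i=3: a_3=3, p_3 = 3*33 + 10 = 109, q_3 = 3*10 + 3 = 33.
q_3 = 33 > 15, so the last convergent with denominator <= 15 is p_2/q_2 = 33/10.
The closest fraction with denominator <= 15 is either p_2/q_2 or the intermediate fraction (k*p_2 + p_1)/(k*q_2 + q_1) with the largest k >= 1 whose denominator stays <= 15; these approach x as k grows, and every other convergent or intermediate fraction in range is farther away.
Largest k: floor((15 - q_1)/q_2) = floor((15 - 3)/10) = 1.
That gives (1*33 + 10)/(1*10 + 3) = 43/13.
Compare the errors: |x - 33/10| = |109*10 - 33*33|/(33*10) = 1/330, and |x - 43/13| = |109*13 - 43*33|/(33*13) = 2/429.
Cross-multiplying, 1*429 = 429 < 660 = 2*330, so 1/330 is smaller: the convergent 33/10 is closer to x than 43/13.

33/10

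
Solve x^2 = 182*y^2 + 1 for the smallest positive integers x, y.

(x, y) = (27, 2)

First expand sqrt(182) as a continued fraction. With x_i = (sqrt(182) + m_i)/d_i and (m_0, d_0) = (0, 1): a_0 = floor(sqrt(182)) = 13, since 13^2 = 169 <= 182 < 196 = 14^2.
Iterate m_{i+1} = d_i*a_i - m_i, d_{i+1} = (182 - m_{i+1}^2)/d_i, a_{i+1} = floor((a_0 + m_{i+1})/d_{i+1}):
  m_1 = 1*13 - 0 = 13, d_1 = (182 - 13^2)/1 = 13/1 = 13, a_1 = floor((13 + 13)/13) = 2.
  m_2 = 13*2 - 13 = 13, d_2 = (182 - 13^2)/13 = 13/13 = 1, a_2 = floor((13 + 13)/1) = 26.
  m_3 = 1*26 - 13 = 13, d_3 = (182 - 13^2)/1 = 13/1 = 13: (m_3, d_3) = (m_1, d_1) = (13, 13), so from here the quotients repeat a_1, a_2; the period length is 2.
So sqrt(182) = [13; (2, 26)] with period length k = 2.
k is even, so the fundamental solution of x^2 - 182y^2 = 1 is (p_{k-1}, q_{k-1}) = (p_1, q_1); compute convergents through index 1.
Convergents (p_i = a_i*p_{i-1} + p_{i-2}, q_i = a_i*q_{i-1} + q_{i-2} with p_{-2}=0, p_{-1}=1, q_{-2}=1, q_{-1}=0):
  i=0: a_0=13, p_0 = 13*1 + 0 = 13, q_0 = 13*0 + 1 = 1.
  i=1: a_1=2, p_1 = 2*13 + 1 = 27, q_1 = 2*1 + 0 = 2.
Check: 27^2 - 182*2^2 = 729 - 728 = 1, so (x, y) = (27, 2) solves the equation, and by the theorem it is the least positive solution.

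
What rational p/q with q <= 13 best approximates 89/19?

61/13

Expand x = 89/19 as a continued fraction with the Euclidean algorithm:
  89 = 4*19 + 13, so a_0 = 4.
  19 = 1*13 + 6, so a_1 = 1.
  13 = 2*6 + 1, so a_2 = 2.
  6 = 6*1 + 0, so a_3 = 6.
so x = [4; 1, 2, 6].
Convergents (p_i = a_i*p_{i-1} + p_{i-2}, q_i = a_i*q_{i-1} + q_{i-2} with p_{-2}=0, p_{-1}=1, q_{-2}=1, q_{-1}=0), until the denominator exceeds 13:
  i=0: a_0=4, p_0 = 4*1 + 0 = 4, q_0 = 4*0 + 1 = 1.
  i=1: a_1=1, p_1 = 1*4 + 1 = 5, q_1 = 1*1 + 0 = 1.
  i=2: a_2=2, p_2 = 2*5 + 4 = 14, q_2 = 2*1 + 1 = 3.
  i=3: a_3=6, p_3 = 6*14 + 5 = 89, q_3 = 6*3 + 1 = 19.
q_3 = 19 > 13, so the last convergent with denominator <= 13 is p_2/q_2 = 14/3.
The closest fraction with denominator <= 13 is either p_2/q_2 or the intermediate fraction (k*p_2 + p_1)/(k*q_2 + q_1) with the largest k >= 1 whose denominator stays <= 13; these approach x as k grows, and every other convergent or intermediate fraction in range is farther away.
Largest k: floor((13 - q_1)/q_2) = floor((13 - 1)/3) = 4.
That gives (4*14 + 5)/(4*3 + 1) = 61/13.
Compare the errors: |x - 14/3| = |89*3 - 14*19|/(19*3) = 1/57, and |x - 61/13| = |89*13 - 61*19|/(19*13) = 2/247.
Cross-multiplying, 2*57 = 114 < 247 = 1*247, so 2/247 is smaller: the intermediate fraction 61/13 is closer to x than 14/3.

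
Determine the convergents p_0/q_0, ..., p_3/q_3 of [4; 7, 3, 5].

Using the convergent recurrence p_i = a_i*p_{i-1} + p_{i-2}, q_i = a_i*q_{i-1} + q_{i-2} with p_{-2}=0, p_{-1}=1, q_{-2}=1, q_{-1}=0:
  i=0: a_0=4, p_0 = 4*1 + 0 = 4, q_0 = 4*0 + 1 = 1.
  i=1: a_1=7, p_1 = 7*4 + 1 = 29, q_1 = 7*1 + 0 = 7.
  i=2: a_2=3, p_2 = 3*29 + 4 = 91, q_2 = 3*7 + 1 = 22.
  i=3: a_3=5, p_3 = 5*91 + 29 = 484, q_3 = 5*22 + 7 = 117.

4/1, 29/7, 91/22, 484/117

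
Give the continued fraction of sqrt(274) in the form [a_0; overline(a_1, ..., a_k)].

[16; overline(1, 1, 4, 4, 1, 1, 32)]

Write x_i = (sqrt(274) + m_i)/d_i with (m_0, d_0) = (0, 1). a_0 = floor(sqrt(274)) = 16, since 16^2 = 256 <= 274 < 289 = 17^2.
Iterate m_{i+1} = d_i*a_i - m_i, d_{i+1} = (274 - m_{i+1}^2)/d_i, a_{i+1} = floor((a_0 + m_{i+1})/d_{i+1}):
  m_1 = 1*16 - 0 = 16, d_1 = (274 - 16^2)/1 = 18/1 = 18, a_1 = floor((16 + 16)/18) = 1.
  m_2 = 18*1 - 16 = 2, d_2 = (274 - 2^2)/18 = 270/18 = 15, a_2 = floor((16 + 2)/15) = 1.
  m_3 = 15*1 - 2 = 13, d_3 = (274 - 13^2)/15 = 105/15 = 7, a_3 = floor((16 + 13)/7) = 4.
  m_4 = 7*4 - 13 = 15, d_4 = (274 - 15^2)/7 = 49/7 = 7, a_4 = floor((16 + 15)/7) = 4.
  m_5 = 7*4 - 15 = 13, d_5 = (274 - 13^2)/7 = 105/7 = 15, a_5 = floor((16 + 13)/15) = 1.
  m_6 = 15*1 - 13 = 2, d_6 = (274 - 2^2)/15 = 270/15 = 18, a_6 = floor((16 + 2)/18) = 1.
  m_7 = 18*1 - 2 = 16, d_7 = (274 - 16^2)/18 = 18/18 = 1, a_7 = floor((16 + 16)/1) = 32.
  m_8 = 1*32 - 16 = 16, d_8 = (274 - 16^2)/1 = 18/1 = 18: (m_8, d_8) = (m_1, d_1) = (16, 18), so from here the quotients repeat a_1, ..., a_7; the period length is 7.
Hence the expansion of sqrt(274) is a_0 = 16 followed by the repeating block 1, 1, 4, 4, 1, 1, 32 (period 7).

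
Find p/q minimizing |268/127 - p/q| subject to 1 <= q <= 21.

Expand x = 268/127 as a continued fraction with the Euclidean algorithm:
  268 = 2*127 + 14, so a_0 = 2.
  127 = 9*14 + 1, so a_1 = 9.
  14 = 14*1 + 0, so a_2 = 14.
so x = [2; 9, 14].
Convergents (p_i = a_i*p_{i-1} + p_{i-2}, q_i = a_i*q_{i-1} + q_{i-2} with p_{-2}=0, p_{-1}=1, q_{-2}=1, q_{-1}=0), until the denominator exceeds 21:
  i=0: a_0=2, p_0 = 2*1 + 0 = 2, q_0 = 2*0 + 1 = 1.
  i=1: a_1=9, p_1 = 9*2 + 1 = 19, q_1 = 9*1 + 0 = 9.
  i=2: a_2=14, p_2 = 14*19 + 2 = 268, q_2 = 14*9 + 1 = 127.
q_2 = 127 > 21, so the last convergent with denominator <= 21 is p_1/q_1 = 19/9.
The closest fraction with denominator <= 21 is either p_1/q_1 or the intermediate fraction (k*p_1 + p_0)/(k*q_1 + q_0) with the largest k >= 1 whose denominator stays <= 21; these approach x as k grows, and every other convergent or intermediate fraction in range is farther away.
Largest k: floor((21 - q_0)/q_1) = floor((21 - 1)/9) = 2.
That gives (2*19 + 2)/(2*9 + 1) = 40/19.
Compare the errors: |x - 19/9| = |268*9 - 19*127|/(127*9) = 1/1143, and |x - 40/19| = |268*19 - 40*127|/(127*19) = 12/2413.
Cross-multiplying, 1*2413 = 2413 < 13716 = 12*1143, so 1/1143 is smaller: the convergent 19/9 is closer to x than 40/19.

19/9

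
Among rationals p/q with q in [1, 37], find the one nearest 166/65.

23/9

Expand x = 166/65 as a continued fraction with the Euclidean algorithm:
  166 = 2*65 + 36, so a_0 = 2.
  65 = 1*36 + 29, so a_1 = 1.
  36 = 1*29 + 7, so a_2 = 1.
  29 = 4*7 + 1, so a_3 = 4.
  7 = 7*1 + 0, so a_4 = 7.
so x = [2; 1, 1, 4, 7].
Convergents (p_i = a_i*p_{i-1} + p_{i-2}, q_i = a_i*q_{i-1} + q_{i-2} with p_{-2}=0, p_{-1}=1, q_{-2}=1, q_{-1}=0), until the denominator exceeds 37:
  i=0: a_0=2, p_0 = 2*1 + 0 = 2, q_0 = 2*0 + 1 = 1.
  i=1: a_1=1, p_1 = 1*2 + 1 = 3, q_1 = 1*1 + 0 = 1.
  i=2: a_2=1, p_2 = 1*3 + 2 = 5, q_2 = 1*1 + 1 = 2.
  i=3: a_3=4, p_3 = 4*5 + 3 = 23, q_3 = 4*2 + 1 = 9.
  i=4: a_4=7, p_4 = 7*23 + 5 = 166, q_4 = 7*9 + 2 = 65.
q_4 = 65 > 37, so the last convergent with denominator <= 37 is p_3/q_3 = 23/9.
The closest fraction with denominator <= 37 is either p_3/q_3 or the intermediate fraction (k*p_3 + p_2)/(k*q_3 + q_2) with the largest k >= 1 whose denominator stays <= 37; these approach x as k grows, and every other convergent or intermediate fraction in range is farther away.
Largest k: floor((37 - q_2)/q_3) = floor((37 - 2)/9) = 3.
That gives (3*23 + 5)/(3*9 + 2) = 74/29.
Compare the errors: |x - 23/9| = |166*9 - 23*65|/(65*9) = 1/585, and |x - 74/29| = |166*29 - 74*65|/(65*29) = 4/1885.
Cross-multiplying, 1*1885 = 1885 < 2340 = 4*585, so 1/585 is smaller: the convergent 23/9 is closer to x than 74/29.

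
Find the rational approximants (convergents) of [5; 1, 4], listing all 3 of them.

5/1, 6/1, 29/5

Using the convergent recurrence p_i = a_i*p_{i-1} + p_{i-2}, q_i = a_i*q_{i-1} + q_{i-2} with p_{-2}=0, p_{-1}=1, q_{-2}=1, q_{-1}=0:
  i=0: a_0=5, p_0 = 5*1 + 0 = 5, q_0 = 5*0 + 1 = 1.
  i=1: a_1=1, p_1 = 1*5 + 1 = 6, q_1 = 1*1 + 0 = 1.
  i=2: a_2=4, p_2 = 4*6 + 5 = 29, q_2 = 4*1 + 1 = 5.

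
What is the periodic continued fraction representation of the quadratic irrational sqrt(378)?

[19; (2, 3, 1, 4, 1, 3, 2, 38)]

Write x_i = (sqrt(378) + m_i)/d_i with (m_0, d_0) = (0, 1). a_0 = floor(sqrt(378)) = 19, since 19^2 = 361 <= 378 < 400 = 20^2.
Iterate m_{i+1} = d_i*a_i - m_i, d_{i+1} = (378 - m_{i+1}^2)/d_i, a_{i+1} = floor((a_0 + m_{i+1})/d_{i+1}):
  m_1 = 1*19 - 0 = 19, d_1 = (378 - 19^2)/1 = 17/1 = 17, a_1 = floor((19 + 19)/17) = 2.
  m_2 = 17*2 - 19 = 15, d_2 = (378 - 15^2)/17 = 153/17 = 9, a_2 = floor((19 + 15)/9) = 3.
  m_3 = 9*3 - 15 = 12, d_3 = (378 - 12^2)/9 = 234/9 = 26, a_3 = floor((19 + 12)/26) = 1.
  m_4 = 26*1 - 12 = 14, d_4 = (378 - 14^2)/26 = 182/26 = 7, a_4 = floor((19 + 14)/7) = 4.
  m_5 = 7*4 - 14 = 14, d_5 = (378 - 14^2)/7 = 182/7 = 26, a_5 = floor((19 + 14)/26) = 1.
  m_6 = 26*1 - 14 = 12, d_6 = (378 - 12^2)/26 = 234/26 = 9, a_6 = floor((19 + 12)/9) = 3.
  m_7 = 9*3 - 12 = 15, d_7 = (378 - 15^2)/9 = 153/9 = 17, a_7 = floor((19 + 15)/17) = 2.
  m_8 = 17*2 - 15 = 19, d_8 = (378 - 19^2)/17 = 17/17 = 1, a_8 = floor((19 + 19)/1) = 38.
  m_9 = 1*38 - 19 = 19, d_9 = (378 - 19^2)/1 = 17/1 = 17: (m_9, d_9) = (m_1, d_1) = (19, 17), so from here the quotients repeat a_1, ..., a_8; the period length is 8.
Hence the expansion of sqrt(378) is a_0 = 19 followed by the repeating block 2, 3, 1, 4, 1, 3, 2, 38 (period 8).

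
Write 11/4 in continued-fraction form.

Run the Euclidean algorithm on 11 and 4; the successive quotients are the partial quotients a_0, a_1, ... (each step inverts the fractional part left over by the previous one):
  11 = 2*4 + 3, so a_0 = 2.
  4 = 1*3 + 1, so a_1 = 1.
  3 = 3*1 + 0, so a_2 = 3.
The remainder reaches 0 after 3 divisions, so the expansion has 3 partial quotients, read off in order.

[2; 1, 3]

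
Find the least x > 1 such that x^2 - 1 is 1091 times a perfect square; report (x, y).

First expand sqrt(1091) as a continued fraction. With x_i = (sqrt(1091) + m_i)/d_i and (m_0, d_0) = (0, 1): a_0 = floor(sqrt(1091)) = 33, since 33^2 = 1089 <= 1091 < 1156 = 34^2.
Iterate m_{i+1} = d_i*a_i - m_i, d_{i+1} = (1091 - m_{i+1}^2)/d_i, a_{i+1} = floor((a_0 + m_{i+1})/d_{i+1}):
  m_1 = 1*33 - 0 = 33, d_1 = (1091 - 33^2)/1 = 2/1 = 2, a_1 = floor((33 + 33)/2) = 33.
  m_2 = 2*33 - 33 = 33, d_2 = (1091 - 33^2)/2 = 2/2 = 1, a_2 = floor((33 + 33)/1) = 66.
  m_3 = 1*66 - 33 = 33, d_3 = (1091 - 33^2)/1 = 2/1 = 2: (m_3, d_3) = (m_1, d_1) = (33, 2), so from here the quotients repeat a_1, a_2; the period length is 2.
So sqrt(1091) = [33; (33, 66)] with period length k = 2.
k is even, so the fundamental solution of x^2 - 1091y^2 = 1 is (p_{k-1}, q_{k-1}) = (p_1, q_1); compute convergents through index 1.
Convergents (p_i = a_i*p_{i-1} + p_{i-2}, q_i = a_i*q_{i-1} + q_{i-2} with p_{-2}=0, p_{-1}=1, q_{-2}=1, q_{-1}=0):
  i=0: a_0=33, p_0 = 33*1 + 0 = 33, q_0 = 33*0 + 1 = 1.
  i=1: a_1=33, p_1 = 33*33 + 1 = 1090, q_1 = 33*1 + 0 = 33.
Check: 1090^2 - 1091*33^2 = 1188100 - 1188099 = 1, so (x, y) = (1090, 33) solves the equation, and by the theorem it is the least positive solution.

(x, y) = (1090, 33)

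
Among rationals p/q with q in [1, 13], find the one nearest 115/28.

37/9

Expand x = 115/28 as a continued fraction with the Euclidean algorithm:
  115 = 4*28 + 3, so a_0 = 4.
  28 = 9*3 + 1, so a_1 = 9.
  3 = 3*1 + 0, so a_2 = 3.
so x = [4; 9, 3].
Convergents (p_i = a_i*p_{i-1} + p_{i-2}, q_i = a_i*q_{i-1} + q_{i-2} with p_{-2}=0, p_{-1}=1, q_{-2}=1, q_{-1}=0), until the denominator exceeds 13:
  i=0: a_0=4, p_0 = 4*1 + 0 = 4, q_0 = 4*0 + 1 = 1.
  i=1: a_1=9, p_1 = 9*4 + 1 = 37, q_1 = 9*1 + 0 = 9.
  i=2: a_2=3, p_2 = 3*37 + 4 = 115, q_2 = 3*9 + 1 = 28.
q_2 = 28 > 13, so the last convergent with denominator <= 13 is p_1/q_1 = 37/9.
The closest fraction with denominator <= 13 is either p_1/q_1 or the intermediate fraction (k*p_1 + p_0)/(k*q_1 + q_0) with the largest k >= 1 whose denominator stays <= 13; these approach x as k grows, and every other convergent or intermediate fraction in range is farther away.
Largest k: floor((13 - q_0)/q_1) = floor((13 - 1)/9) = 1.
That gives (1*37 + 4)/(1*9 + 1) = 41/10.
Compare the errors: |x - 37/9| = |115*9 - 37*28|/(28*9) = 1/252, and |x - 41/10| = |115*10 - 41*28|/(28*10) = 2/280.
Cross-multiplying, 1*280 = 280 < 504 = 2*252, so 1/252 is smaller: the convergent 37/9 is closer to x than 41/10.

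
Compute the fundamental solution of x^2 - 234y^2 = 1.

First expand sqrt(234) as a continued fraction. With x_i = (sqrt(234) + m_i)/d_i and (m_0, d_0) = (0, 1): a_0 = floor(sqrt(234)) = 15, since 15^2 = 225 <= 234 < 256 = 16^2.
Iterate m_{i+1} = d_i*a_i - m_i, d_{i+1} = (234 - m_{i+1}^2)/d_i, a_{i+1} = floor((a_0 + m_{i+1})/d_{i+1}):
  m_1 = 1*15 - 0 = 15, d_1 = (234 - 15^2)/1 = 9/1 = 9, a_1 = floor((15 + 15)/9) = 3.
  m_2 = 9*3 - 15 = 12, d_2 = (234 - 12^2)/9 = 90/9 = 10, a_2 = floor((15 + 12)/10) = 2.
  m_3 = 10*2 - 12 = 8, d_3 = (234 - 8^2)/10 = 170/10 = 17, a_3 = floor((15 + 8)/17) = 1.
  m_4 = 17*1 - 8 = 9, d_4 = (234 - 9^2)/17 = 153/17 = 9, a_4 = floor((15 + 9)/9) = 2.
  m_5 = 9*2 - 9 = 9, d_5 = (234 - 9^2)/9 = 153/9 = 17, a_5 = floor((15 + 9)/17) = 1.
  m_6 = 17*1 - 9 = 8, d_6 = (234 - 8^2)/17 = 170/17 = 10, a_6 = floor((15 + 8)/10) = 2.
  m_7 = 10*2 - 8 = 12, d_7 = (234 - 12^2)/10 = 90/10 = 9, a_7 = floor((15 + 12)/9) = 3.
  m_8 = 9*3 - 12 = 15, d_8 = (234 - 15^2)/9 = 9/9 = 1, a_8 = floor((15 + 15)/1) = 30.
  m_9 = 1*30 - 15 = 15, d_9 = (234 - 15^2)/1 = 9/1 = 9: (m_9, d_9) = (m_1, d_1) = (15, 9), so from here the quotients repeat a_1, ..., a_8; the period length is 8.
So sqrt(234) = [15; (3, 2, 1, 2, 1, 2, 3, 30)] with period length k = 8.
k is even, so the fundamental solution of x^2 - 234y^2 = 1 is (p_{k-1}, q_{k-1}) = (p_7, q_7); compute convergents through index 7.
Convergents (p_i = a_i*p_{i-1} + p_{i-2}, q_i = a_i*q_{i-1} + q_{i-2} with p_{-2}=0, p_{-1}=1, q_{-2}=1, q_{-1}=0):
  i=0: a_0=15, p_0 = 15*1 + 0 = 15, q_0 = 15*0 + 1 = 1.
  i=1: a_1=3, p_1 = 3*15 + 1 = 46, q_1 = 3*1 + 0 = 3.
  i=2: a_2=2, p_2 = 2*46 + 15 = 107, q_2 = 2*3 + 1 = 7.
  i=3: a_3=1, p_3 = 1*107 + 46 = 153, q_3 = 1*7 + 3 = 10.
  i=4: a_4=2, p_4 = 2*153 + 107 = 413, q_4 = 2*10 + 7 = 27.
  i=5: a_5=1, p_5 = 1*413 + 153 = 566, q_5 = 1*27 + 10 = 37.
  i=6: a_6=2, p_6 = 2*566 + 413 = 1545, q_6 = 2*37 + 27 = 101.
  i=7: a_7=3, p_7 = 3*1545 + 566 = 5201, q_7 = 3*101 + 37 = 340.
Check: 5201^2 - 234*340^2 = 27050401 - 27050400 = 1, so (x, y) = (5201, 340) solves the equation, and by the theorem it is the least positive solution.

(x, y) = (5201, 340)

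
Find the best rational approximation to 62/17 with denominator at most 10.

Expand x = 62/17 as a continued fraction with the Euclidean algorithm:
  62 = 3*17 + 11, so a_0 = 3.
  17 = 1*11 + 6, so a_1 = 1.
  11 = 1*6 + 5, so a_2 = 1.
  6 = 1*5 + 1, so a_3 = 1.
  5 = 5*1 + 0, so a_4 = 5.
so x = [3; 1, 1, 1, 5].
Convergents (p_i = a_i*p_{i-1} + p_{i-2}, q_i = a_i*q_{i-1} + q_{i-2} with p_{-2}=0, p_{-1}=1, q_{-2}=1, q_{-1}=0), until the denominator exceeds 10:
  i=0: a_0=3, p_0 = 3*1 + 0 = 3, q_0 = 3*0 + 1 = 1.
  i=1: a_1=1, p_1 = 1*3 + 1 = 4, q_1 = 1*1 + 0 = 1.
  i=2: a_2=1, p_2 = 1*4 + 3 = 7, q_2 = 1*1 + 1 = 2.
  i=3: a_3=1, p_3 = 1*7 + 4 = 11, q_3 = 1*2 + 1 = 3.
  i=4: a_4=5, p_4 = 5*11 + 7 = 62, q_4 = 5*3 + 2 = 17.
q_4 = 17 > 10, so the last convergent with denominator <= 10 is p_3/q_3 = 11/3.
The closest fraction with denominator <= 10 is either p_3/q_3 or the intermediate fraction (k*p_3 + p_2)/(k*q_3 + q_2) with the largest k >= 1 whose denominator stays <= 10; these approach x as k grows, and every other convergent or intermediate fraction in range is farther away.
Largest k: floor((10 - q_2)/q_3) = floor((10 - 2)/3) = 2.
That gives (2*11 + 7)/(2*3 + 2) = 29/8.
Compare the errors: |x - 11/3| = |62*3 - 11*17|/(17*3) = 1/51, and |x - 29/8| = |62*8 - 29*17|/(17*8) = 3/136.
Cross-multiplying, 1*136 = 136 < 153 = 3*51, so 1/51 is smaller: the convergent 11/3 is closer to x than 29/8.

11/3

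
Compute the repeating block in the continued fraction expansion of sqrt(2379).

[48; (1, 3, 2, 3, 1, 96)]

Write x_i = (sqrt(2379) + m_i)/d_i with (m_0, d_0) = (0, 1). a_0 = floor(sqrt(2379)) = 48, since 48^2 = 2304 <= 2379 < 2401 = 49^2.
Iterate m_{i+1} = d_i*a_i - m_i, d_{i+1} = (2379 - m_{i+1}^2)/d_i, a_{i+1} = floor((a_0 + m_{i+1})/d_{i+1}):
  m_1 = 1*48 - 0 = 48, d_1 = (2379 - 48^2)/1 = 75/1 = 75, a_1 = floor((48 + 48)/75) = 1.
  m_2 = 75*1 - 48 = 27, d_2 = (2379 - 27^2)/75 = 1650/75 = 22, a_2 = floor((48 + 27)/22) = 3.
  m_3 = 22*3 - 27 = 39, d_3 = (2379 - 39^2)/22 = 858/22 = 39, a_3 = floor((48 + 39)/39) = 2.
  m_4 = 39*2 - 39 = 39, d_4 = (2379 - 39^2)/39 = 858/39 = 22, a_4 = floor((48 + 39)/22) = 3.
  m_5 = 22*3 - 39 = 27, d_5 = (2379 - 27^2)/22 = 1650/22 = 75, a_5 = floor((48 + 27)/75) = 1.
  m_6 = 75*1 - 27 = 48, d_6 = (2379 - 48^2)/75 = 75/75 = 1, a_6 = floor((48 + 48)/1) = 96.
  m_7 = 1*96 - 48 = 48, d_7 = (2379 - 48^2)/1 = 75/1 = 75: (m_7, d_7) = (m_1, d_1) = (48, 75), so from here the quotients repeat a_1, ..., a_6; the period length is 6.
Hence the expansion of sqrt(2379) is a_0 = 48 followed by the repeating block 1, 3, 2, 3, 1, 96 (period 6).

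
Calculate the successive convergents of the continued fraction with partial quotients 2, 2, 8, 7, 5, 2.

Using the convergent recurrence p_i = a_i*p_{i-1} + p_{i-2}, q_i = a_i*q_{i-1} + q_{i-2} with p_{-2}=0, p_{-1}=1, q_{-2}=1, q_{-1}=0:
  i=0: a_0=2, p_0 = 2*1 + 0 = 2, q_0 = 2*0 + 1 = 1.
  i=1: a_1=2, p_1 = 2*2 + 1 = 5, q_1 = 2*1 + 0 = 2.
  i=2: a_2=8, p_2 = 8*5 + 2 = 42, q_2 = 8*2 + 1 = 17.
  i=3: a_3=7, p_3 = 7*42 + 5 = 299, q_3 = 7*17 + 2 = 121.
  i=4: a_4=5, p_4 = 5*299 + 42 = 1537, q_4 = 5*121 + 17 = 622.
  i=5: a_5=2, p_5 = 2*1537 + 299 = 3373, q_5 = 2*622 + 121 = 1365.

2/1, 5/2, 42/17, 299/121, 1537/622, 3373/1365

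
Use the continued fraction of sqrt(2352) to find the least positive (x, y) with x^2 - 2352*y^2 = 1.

(x, y) = (97, 2)

First expand sqrt(2352) as a continued fraction. With x_i = (sqrt(2352) + m_i)/d_i and (m_0, d_0) = (0, 1): a_0 = floor(sqrt(2352)) = 48, since 48^2 = 2304 <= 2352 < 2401 = 49^2.
Iterate m_{i+1} = d_i*a_i - m_i, d_{i+1} = (2352 - m_{i+1}^2)/d_i, a_{i+1} = floor((a_0 + m_{i+1})/d_{i+1}):
  m_1 = 1*48 - 0 = 48, d_1 = (2352 - 48^2)/1 = 48/1 = 48, a_1 = floor((48 + 48)/48) = 2.
  m_2 = 48*2 - 48 = 48, d_2 = (2352 - 48^2)/48 = 48/48 = 1, a_2 = floor((48 + 48)/1) = 96.
  m_3 = 1*96 - 48 = 48, d_3 = (2352 - 48^2)/1 = 48/1 = 48: (m_3, d_3) = (m_1, d_1) = (48, 48), so from here the quotients repeat a_1, a_2; the period length is 2.
So sqrt(2352) = [48; (2, 96)] with period length k = 2.
k is even, so the fundamental solution of x^2 - 2352y^2 = 1 is (p_{k-1}, q_{k-1}) = (p_1, q_1); compute convergents through index 1.
Convergents (p_i = a_i*p_{i-1} + p_{i-2}, q_i = a_i*q_{i-1} + q_{i-2} with p_{-2}=0, p_{-1}=1, q_{-2}=1, q_{-1}=0):
  i=0: a_0=48, p_0 = 48*1 + 0 = 48, q_0 = 48*0 + 1 = 1.
  i=1: a_1=2, p_1 = 2*48 + 1 = 97, q_1 = 2*1 + 0 = 2.
Check: 97^2 - 2352*2^2 = 9409 - 9408 = 1, so (x, y) = (97, 2) solves the equation, and by the theorem it is the least positive solution.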